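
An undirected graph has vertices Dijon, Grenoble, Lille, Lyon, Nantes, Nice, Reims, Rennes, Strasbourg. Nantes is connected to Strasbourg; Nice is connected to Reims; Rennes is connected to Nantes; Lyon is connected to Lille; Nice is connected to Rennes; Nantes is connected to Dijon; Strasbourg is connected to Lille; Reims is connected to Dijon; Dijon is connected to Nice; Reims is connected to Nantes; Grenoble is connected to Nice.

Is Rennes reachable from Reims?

Yes

Explore from Reims.
Distance 1: reach Dijon, Nantes, Nice.
Distance 2: reach Grenoble, Rennes, Strasbourg.
Found Rennes.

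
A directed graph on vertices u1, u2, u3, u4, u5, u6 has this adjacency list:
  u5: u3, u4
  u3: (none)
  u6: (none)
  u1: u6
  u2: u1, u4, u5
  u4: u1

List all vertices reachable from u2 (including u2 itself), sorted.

Start at u2.
Its neighbours: u1, u4, u5.
Then their neighbours: u3, u6.
Every vertex is now reached.

u1, u2, u3, u4, u5, u6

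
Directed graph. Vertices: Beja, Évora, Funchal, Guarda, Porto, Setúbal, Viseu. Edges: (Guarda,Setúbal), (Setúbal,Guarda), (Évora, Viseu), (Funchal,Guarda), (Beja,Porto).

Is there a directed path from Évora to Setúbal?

Explore from Évora.
Distance 1: reach Viseu.
The search from Évora is exhausted; no directed path reaches Setúbal.

No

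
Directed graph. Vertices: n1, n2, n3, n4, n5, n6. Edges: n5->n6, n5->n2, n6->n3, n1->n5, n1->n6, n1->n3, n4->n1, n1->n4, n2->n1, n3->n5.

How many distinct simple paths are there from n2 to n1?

1

n2→n1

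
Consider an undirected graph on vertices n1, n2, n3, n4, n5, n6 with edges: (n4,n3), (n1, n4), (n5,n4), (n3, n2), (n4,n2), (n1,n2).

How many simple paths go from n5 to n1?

n5–n4–n1
n5–n4–n2–n1
n5–n4–n3–n2–n1

3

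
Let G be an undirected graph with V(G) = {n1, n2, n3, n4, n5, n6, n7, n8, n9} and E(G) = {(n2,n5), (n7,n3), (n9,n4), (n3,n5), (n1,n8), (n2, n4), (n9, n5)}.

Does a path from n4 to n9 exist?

Yes

Explore from n4.
Distance 1: reach n2, n9.
Found n9.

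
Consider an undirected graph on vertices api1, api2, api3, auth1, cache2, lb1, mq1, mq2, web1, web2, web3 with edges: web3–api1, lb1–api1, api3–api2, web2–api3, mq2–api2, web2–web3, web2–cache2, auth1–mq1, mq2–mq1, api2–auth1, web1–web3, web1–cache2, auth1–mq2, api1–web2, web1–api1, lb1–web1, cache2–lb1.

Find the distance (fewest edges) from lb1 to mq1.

Distance 0: lb1.
Distance 1: api1, cache2, web1.
Distance 2: web2, web3.
Distance 3: api3.
Distance 4: api2.
Distance 5: auth1, mq2.
Distance 6: mq1 — contains mq1.

6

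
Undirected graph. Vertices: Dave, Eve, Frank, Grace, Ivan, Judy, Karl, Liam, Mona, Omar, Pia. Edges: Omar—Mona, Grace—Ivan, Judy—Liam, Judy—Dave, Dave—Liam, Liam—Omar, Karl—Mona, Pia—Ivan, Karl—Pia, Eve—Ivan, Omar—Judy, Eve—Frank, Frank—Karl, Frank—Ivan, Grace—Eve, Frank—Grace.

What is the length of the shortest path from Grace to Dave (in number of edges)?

6

Distance 0: Grace.
Distance 1: Eve, Frank, Ivan.
Distance 2: Karl, Pia.
Distance 3: Mona.
Distance 4: Omar.
Distance 5: Judy, Liam.
Distance 6: Dave — contains Dave.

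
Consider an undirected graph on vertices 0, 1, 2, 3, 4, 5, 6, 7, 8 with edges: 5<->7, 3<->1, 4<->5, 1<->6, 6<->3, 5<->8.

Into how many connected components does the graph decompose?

4

From 0: component {0}.
From 1: component {1, 3, 6}.
From 2: component {2}.
From 4: component {4, 5, 7, 8}.
That's 4 components.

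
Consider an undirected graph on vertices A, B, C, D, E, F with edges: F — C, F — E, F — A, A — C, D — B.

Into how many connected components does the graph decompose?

From A: component {A, C, E, F}.
From B: component {B, D}.
That's 2 components.

2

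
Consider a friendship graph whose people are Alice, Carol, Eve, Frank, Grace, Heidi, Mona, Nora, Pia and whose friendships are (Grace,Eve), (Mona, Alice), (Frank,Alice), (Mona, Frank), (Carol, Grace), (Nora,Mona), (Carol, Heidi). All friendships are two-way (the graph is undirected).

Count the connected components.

3

From Alice: component {Alice, Frank, Mona, Nora}.
From Carol: component {Carol, Eve, Grace, Heidi}.
From Pia: component {Pia}.
That's 3 components.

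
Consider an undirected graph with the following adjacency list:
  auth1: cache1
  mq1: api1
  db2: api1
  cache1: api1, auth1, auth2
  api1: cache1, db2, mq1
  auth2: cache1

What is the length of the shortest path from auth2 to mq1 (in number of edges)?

3

Distance 0: auth2.
Distance 1: cache1.
Distance 2: api1, auth1.
Distance 3: db2, mq1 — contains mq1.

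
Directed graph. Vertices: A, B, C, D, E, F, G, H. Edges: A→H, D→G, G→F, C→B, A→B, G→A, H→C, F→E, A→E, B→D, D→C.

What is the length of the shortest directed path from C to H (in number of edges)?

Distance 0: C.
Distance 1: B.
Distance 2: D.
Distance 3: G.
Distance 4: A, F.
Distance 5: E, H — contains H.

5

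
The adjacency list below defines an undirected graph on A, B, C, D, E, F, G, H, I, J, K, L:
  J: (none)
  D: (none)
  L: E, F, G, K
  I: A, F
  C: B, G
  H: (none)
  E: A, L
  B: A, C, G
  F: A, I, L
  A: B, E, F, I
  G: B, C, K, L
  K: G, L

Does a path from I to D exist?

Explore from I.
Distance 1: reach A, F.
Distance 2: reach B, E, L.
Distance 3: reach C, G, K.
The search is exhausted without reaching D; it lies in a different component.

No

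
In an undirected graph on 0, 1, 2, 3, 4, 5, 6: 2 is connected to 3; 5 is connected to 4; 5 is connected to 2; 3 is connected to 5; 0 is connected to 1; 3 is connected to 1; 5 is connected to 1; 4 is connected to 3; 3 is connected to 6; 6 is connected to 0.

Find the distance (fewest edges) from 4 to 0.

Distance 0: 4.
Distance 1: 3, 5.
Distance 2: 1, 2, 6.
Distance 3: 0 — contains 0.

3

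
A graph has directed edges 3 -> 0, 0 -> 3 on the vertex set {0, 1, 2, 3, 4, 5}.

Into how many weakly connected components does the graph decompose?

5

From 0: component {0, 3}.
From 1: component {1}.
From 2: component {2}.
From 4: component {4}.
From 5: component {5}.
That's 5 components.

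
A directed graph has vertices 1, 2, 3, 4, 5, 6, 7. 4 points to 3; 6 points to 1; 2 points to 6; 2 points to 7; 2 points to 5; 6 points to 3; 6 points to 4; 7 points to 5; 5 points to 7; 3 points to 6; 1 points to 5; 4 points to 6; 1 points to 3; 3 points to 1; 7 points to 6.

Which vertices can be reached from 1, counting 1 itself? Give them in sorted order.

1, 3, 4, 5, 6, 7

Start at 1.
Its neighbours: 3, 5.
Then their neighbours: 6, 7.
Then next layer: 4.
Nothing further is reachable.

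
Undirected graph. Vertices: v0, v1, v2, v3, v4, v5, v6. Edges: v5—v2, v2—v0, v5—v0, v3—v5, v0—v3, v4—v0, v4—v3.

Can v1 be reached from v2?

No

Explore from v2.
Distance 1: reach v0, v5.
Distance 2: reach v3, v4.
The search is exhausted without reaching v1; it lies in a different component.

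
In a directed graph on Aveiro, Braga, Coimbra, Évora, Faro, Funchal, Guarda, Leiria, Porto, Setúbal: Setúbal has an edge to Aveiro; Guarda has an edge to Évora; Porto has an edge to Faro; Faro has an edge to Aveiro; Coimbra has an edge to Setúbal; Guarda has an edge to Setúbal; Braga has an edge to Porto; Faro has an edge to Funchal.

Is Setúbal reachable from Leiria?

No

Leiria has no outgoing edges, so nothing is reachable from it.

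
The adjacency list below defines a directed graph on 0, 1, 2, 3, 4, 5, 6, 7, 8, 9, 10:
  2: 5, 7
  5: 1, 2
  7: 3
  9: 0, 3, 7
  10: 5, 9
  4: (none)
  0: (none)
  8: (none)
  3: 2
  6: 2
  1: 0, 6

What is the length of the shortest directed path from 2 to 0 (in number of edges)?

3

Distance 0: 2.
Distance 1: 5, 7.
Distance 2: 1, 3.
Distance 3: 0, 6 — contains 0.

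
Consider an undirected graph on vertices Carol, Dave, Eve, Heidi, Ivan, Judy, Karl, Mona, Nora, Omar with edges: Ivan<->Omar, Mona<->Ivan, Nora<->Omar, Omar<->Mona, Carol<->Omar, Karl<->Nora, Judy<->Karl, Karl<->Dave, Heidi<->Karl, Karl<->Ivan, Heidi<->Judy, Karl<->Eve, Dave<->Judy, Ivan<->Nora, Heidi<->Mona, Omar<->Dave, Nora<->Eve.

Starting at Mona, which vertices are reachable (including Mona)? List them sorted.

Carol, Dave, Eve, Heidi, Ivan, Judy, Karl, Mona, Nora, Omar

Start at Mona.
Its neighbours: Heidi, Ivan, Omar.
Then their neighbours: Carol, Dave, Judy, Karl, Nora.
Then next layer: Eve.
Every vertex is now reached.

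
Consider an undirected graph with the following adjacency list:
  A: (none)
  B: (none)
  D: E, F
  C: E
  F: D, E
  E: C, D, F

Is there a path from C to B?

No

Explore from C.
Distance 1: reach E.
Distance 2: reach D, F.
The search is exhausted without reaching B; it lies in a different component.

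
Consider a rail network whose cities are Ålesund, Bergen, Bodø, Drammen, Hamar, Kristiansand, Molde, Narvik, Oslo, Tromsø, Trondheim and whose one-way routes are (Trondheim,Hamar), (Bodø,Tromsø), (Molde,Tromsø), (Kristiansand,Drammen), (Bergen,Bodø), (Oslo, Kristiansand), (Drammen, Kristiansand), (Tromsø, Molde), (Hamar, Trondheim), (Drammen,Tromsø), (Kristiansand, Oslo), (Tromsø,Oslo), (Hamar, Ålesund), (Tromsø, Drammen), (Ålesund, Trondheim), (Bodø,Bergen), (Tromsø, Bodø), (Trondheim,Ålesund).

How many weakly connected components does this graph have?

From Ålesund: component {Ålesund, Hamar, Trondheim}.
From Bergen: component {Bergen, Bodø, Drammen, Kristiansand, Molde, Oslo, Tromsø}.
From Narvik: component {Narvik}.
That's 3 components.

3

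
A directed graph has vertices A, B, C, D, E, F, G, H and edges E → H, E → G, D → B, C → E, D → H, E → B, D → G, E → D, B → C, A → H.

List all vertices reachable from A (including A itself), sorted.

A, H

Start at A.
Its neighbours: H.
Nothing further is reachable.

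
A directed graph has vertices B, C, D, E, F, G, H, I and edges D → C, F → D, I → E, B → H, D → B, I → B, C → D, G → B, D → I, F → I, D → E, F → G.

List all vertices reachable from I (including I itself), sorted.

B, E, H, I

Start at I.
Its neighbours: B, E.
Then their neighbours: H.
Nothing further is reachable.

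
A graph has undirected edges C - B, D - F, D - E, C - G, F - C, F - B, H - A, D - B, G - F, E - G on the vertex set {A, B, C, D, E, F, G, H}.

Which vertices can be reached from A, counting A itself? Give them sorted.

A, H

Start at A.
Its neighbours: H.
Nothing further is reachable.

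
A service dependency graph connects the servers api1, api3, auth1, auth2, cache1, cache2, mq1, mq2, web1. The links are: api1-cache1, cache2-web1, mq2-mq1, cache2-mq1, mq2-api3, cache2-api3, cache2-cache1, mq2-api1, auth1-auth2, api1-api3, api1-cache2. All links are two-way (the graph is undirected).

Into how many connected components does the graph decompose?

From api1: component {api1, api3, cache1, cache2, mq1, mq2, web1}.
From auth1: component {auth1, auth2}.
That's 2 components.

2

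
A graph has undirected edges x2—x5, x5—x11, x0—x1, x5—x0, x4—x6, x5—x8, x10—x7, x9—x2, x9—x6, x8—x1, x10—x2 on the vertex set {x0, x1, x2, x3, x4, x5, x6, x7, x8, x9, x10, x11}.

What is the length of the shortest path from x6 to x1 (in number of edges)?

Distance 0: x6.
Distance 1: x4, x9.
Distance 2: x2.
Distance 3: x5, x10.
Distance 4: x0, x7, x8, x11.
Distance 5: x1 — contains x1.

5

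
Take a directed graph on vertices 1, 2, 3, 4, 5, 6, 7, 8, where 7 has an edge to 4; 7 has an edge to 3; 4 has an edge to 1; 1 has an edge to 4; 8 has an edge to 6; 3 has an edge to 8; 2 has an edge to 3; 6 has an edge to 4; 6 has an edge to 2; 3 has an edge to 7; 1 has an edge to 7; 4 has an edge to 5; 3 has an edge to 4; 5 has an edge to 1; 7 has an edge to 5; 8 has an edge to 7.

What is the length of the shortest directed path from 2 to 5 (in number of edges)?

3

Distance 0: 2.
Distance 1: 3.
Distance 2: 4, 7, 8.
Distance 3: 1, 5, 6 — contains 5.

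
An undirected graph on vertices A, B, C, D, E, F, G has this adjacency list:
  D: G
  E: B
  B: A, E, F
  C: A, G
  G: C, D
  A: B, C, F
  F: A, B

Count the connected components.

From A: component {A, B, C, D, E, F, G}.
That's 1 component.

1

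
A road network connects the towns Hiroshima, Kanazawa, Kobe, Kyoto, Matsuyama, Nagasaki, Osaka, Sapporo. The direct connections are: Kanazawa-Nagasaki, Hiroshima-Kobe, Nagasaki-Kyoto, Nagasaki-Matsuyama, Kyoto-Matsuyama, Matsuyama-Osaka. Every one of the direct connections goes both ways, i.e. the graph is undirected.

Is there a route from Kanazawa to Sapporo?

Explore from Kanazawa.
Distance 1: reach Nagasaki.
Distance 2: reach Kyoto, Matsuyama.
Distance 3: reach Osaka.
The search is exhausted without reaching Sapporo; it lies in a different component.

No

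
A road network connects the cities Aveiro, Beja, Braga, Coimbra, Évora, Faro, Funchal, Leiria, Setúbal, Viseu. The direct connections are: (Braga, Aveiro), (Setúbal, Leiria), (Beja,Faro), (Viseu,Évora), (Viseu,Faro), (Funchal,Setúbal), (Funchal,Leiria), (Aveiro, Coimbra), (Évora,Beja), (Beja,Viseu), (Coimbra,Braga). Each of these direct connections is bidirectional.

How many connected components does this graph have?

From Aveiro: component {Aveiro, Braga, Coimbra}.
From Beja: component {Beja, Évora, Faro, Viseu}.
From Funchal: component {Funchal, Leiria, Setúbal}.
That's 3 components.

3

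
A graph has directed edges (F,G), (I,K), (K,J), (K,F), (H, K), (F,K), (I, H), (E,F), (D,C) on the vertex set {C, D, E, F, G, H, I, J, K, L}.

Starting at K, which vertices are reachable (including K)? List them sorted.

Start at K.
Its neighbours: F, J.
Then their neighbours: G.
Nothing further is reachable.

F, G, J, K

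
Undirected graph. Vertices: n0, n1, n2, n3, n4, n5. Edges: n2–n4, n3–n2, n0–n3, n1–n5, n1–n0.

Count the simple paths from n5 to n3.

1

n5–n1–n0–n3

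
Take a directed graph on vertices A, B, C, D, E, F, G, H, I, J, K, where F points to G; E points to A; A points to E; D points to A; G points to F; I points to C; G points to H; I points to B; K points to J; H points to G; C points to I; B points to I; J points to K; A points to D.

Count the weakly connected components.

From A: component {A, D, E}.
From B: component {B, C, I}.
From F: component {F, G, H}.
From J: component {J, K}.
That's 4 components.

4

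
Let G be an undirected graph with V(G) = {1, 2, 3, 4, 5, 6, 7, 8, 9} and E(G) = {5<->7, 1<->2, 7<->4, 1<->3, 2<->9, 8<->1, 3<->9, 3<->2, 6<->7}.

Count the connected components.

2

From 1: component {1, 2, 3, 8, 9}.
From 4: component {4, 5, 6, 7}.
That's 2 components.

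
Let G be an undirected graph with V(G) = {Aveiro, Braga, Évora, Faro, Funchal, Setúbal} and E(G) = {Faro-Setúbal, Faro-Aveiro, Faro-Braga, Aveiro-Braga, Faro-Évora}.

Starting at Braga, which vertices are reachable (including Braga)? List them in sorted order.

Start at Braga.
Its neighbours: Aveiro, Faro.
Then their neighbours: Évora, Setúbal.
Nothing further is reachable.

Aveiro, Braga, Évora, Faro, Setúbal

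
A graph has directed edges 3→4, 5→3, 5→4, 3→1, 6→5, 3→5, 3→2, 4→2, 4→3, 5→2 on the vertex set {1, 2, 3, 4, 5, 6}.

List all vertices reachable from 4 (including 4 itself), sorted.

1, 2, 3, 4, 5

Start at 4.
Its neighbours: 2, 3.
Then their neighbours: 1, 5.
Nothing further is reachable.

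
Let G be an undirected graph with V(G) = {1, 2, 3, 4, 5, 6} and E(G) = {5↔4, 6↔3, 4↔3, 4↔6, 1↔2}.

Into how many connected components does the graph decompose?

From 1: component {1, 2}.
From 3: component {3, 4, 5, 6}.
That's 2 components.

2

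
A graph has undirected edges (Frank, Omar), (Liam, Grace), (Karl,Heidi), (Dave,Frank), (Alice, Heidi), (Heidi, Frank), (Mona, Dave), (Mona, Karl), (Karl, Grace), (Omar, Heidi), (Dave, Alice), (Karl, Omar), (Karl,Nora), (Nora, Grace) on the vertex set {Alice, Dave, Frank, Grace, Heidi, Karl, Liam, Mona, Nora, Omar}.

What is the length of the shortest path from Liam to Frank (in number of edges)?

4

Distance 0: Liam.
Distance 1: Grace.
Distance 2: Karl, Nora.
Distance 3: Heidi, Mona, Omar.
Distance 4: Alice, Dave, Frank — contains Frank.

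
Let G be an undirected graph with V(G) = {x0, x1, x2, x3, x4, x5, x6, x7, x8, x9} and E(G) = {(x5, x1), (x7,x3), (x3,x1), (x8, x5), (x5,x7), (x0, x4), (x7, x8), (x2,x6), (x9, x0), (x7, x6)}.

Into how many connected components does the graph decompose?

From x0: component {x0, x4, x9}.
From x1: component {x1, x2, x3, x5, x6, x7, x8}.
That's 2 components.

2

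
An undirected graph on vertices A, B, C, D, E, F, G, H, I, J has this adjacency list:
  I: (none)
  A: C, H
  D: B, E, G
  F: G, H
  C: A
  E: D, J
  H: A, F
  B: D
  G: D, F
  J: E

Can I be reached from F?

Explore from F.
Distance 1: reach G, H.
Distance 2: reach A, D.
Distance 3: reach B, C, E.
Distance 4: reach J.
The search is exhausted without reaching I; it lies in a different component.

No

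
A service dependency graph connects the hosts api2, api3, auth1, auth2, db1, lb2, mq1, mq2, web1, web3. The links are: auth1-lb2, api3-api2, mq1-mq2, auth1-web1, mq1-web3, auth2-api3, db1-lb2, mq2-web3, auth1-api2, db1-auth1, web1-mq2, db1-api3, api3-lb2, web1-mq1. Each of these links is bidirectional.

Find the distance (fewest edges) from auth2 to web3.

6

Distance 0: auth2.
Distance 1: api3.
Distance 2: api2, db1, lb2.
Distance 3: auth1.
Distance 4: web1.
Distance 5: mq1, mq2.
Distance 6: web3 — contains web3.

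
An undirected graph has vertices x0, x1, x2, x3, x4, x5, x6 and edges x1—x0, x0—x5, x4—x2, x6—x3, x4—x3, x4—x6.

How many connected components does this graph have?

2

From x0: component {x0, x1, x5}.
From x2: component {x2, x3, x4, x6}.
That's 2 components.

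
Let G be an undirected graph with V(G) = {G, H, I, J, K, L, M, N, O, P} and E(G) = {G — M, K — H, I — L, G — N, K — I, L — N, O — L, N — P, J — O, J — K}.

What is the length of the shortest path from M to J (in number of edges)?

5

Distance 0: M.
Distance 1: G.
Distance 2: N.
Distance 3: L, P.
Distance 4: I, O.
Distance 5: J, K — contains J.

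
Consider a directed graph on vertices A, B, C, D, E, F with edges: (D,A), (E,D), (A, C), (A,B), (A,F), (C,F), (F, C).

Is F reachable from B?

No

B has no outgoing edges, so nothing is reachable from it.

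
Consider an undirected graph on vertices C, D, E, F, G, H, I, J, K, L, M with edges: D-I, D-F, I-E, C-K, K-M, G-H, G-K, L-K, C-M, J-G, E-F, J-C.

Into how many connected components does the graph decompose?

From C: component {C, G, H, J, K, L, M}.
From D: component {D, E, F, I}.
That's 2 components.

2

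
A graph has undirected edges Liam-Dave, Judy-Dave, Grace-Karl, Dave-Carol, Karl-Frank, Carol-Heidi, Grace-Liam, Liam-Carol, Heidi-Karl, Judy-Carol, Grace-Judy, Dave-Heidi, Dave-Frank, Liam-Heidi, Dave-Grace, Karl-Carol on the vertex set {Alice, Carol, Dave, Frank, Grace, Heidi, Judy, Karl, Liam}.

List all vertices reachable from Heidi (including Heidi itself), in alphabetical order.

Carol, Dave, Frank, Grace, Heidi, Judy, Karl, Liam

Start at Heidi.
Its neighbours: Carol, Dave, Karl, Liam.
Then their neighbours: Frank, Grace, Judy.
Nothing further is reachable.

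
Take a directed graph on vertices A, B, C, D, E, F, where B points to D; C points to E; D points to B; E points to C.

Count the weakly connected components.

4

From A: component {A}.
From B: component {B, D}.
From C: component {C, E}.
From F: component {F}.
That's 4 components.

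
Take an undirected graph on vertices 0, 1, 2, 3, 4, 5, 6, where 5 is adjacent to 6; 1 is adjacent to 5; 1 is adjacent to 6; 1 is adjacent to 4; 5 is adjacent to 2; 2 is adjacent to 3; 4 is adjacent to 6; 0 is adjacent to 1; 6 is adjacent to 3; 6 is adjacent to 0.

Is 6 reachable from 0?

Explore from 0.
Distance 1: reach 1, 6.
Found 6.

Yes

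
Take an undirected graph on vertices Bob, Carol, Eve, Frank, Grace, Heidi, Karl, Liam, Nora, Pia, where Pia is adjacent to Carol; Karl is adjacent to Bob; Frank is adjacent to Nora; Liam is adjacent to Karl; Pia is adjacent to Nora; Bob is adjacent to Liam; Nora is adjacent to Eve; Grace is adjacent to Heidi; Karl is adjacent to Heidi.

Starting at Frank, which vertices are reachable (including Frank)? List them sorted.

Carol, Eve, Frank, Nora, Pia

Start at Frank.
Its neighbours: Nora.
Then their neighbours: Eve, Pia.
Then next layer: Carol.
Nothing further is reachable.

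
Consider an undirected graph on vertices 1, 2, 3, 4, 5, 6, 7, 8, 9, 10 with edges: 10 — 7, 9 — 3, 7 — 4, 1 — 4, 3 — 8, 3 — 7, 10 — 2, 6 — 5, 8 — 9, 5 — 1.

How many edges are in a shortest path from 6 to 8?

Distance 0: 6.
Distance 1: 5.
Distance 2: 1.
Distance 3: 4.
Distance 4: 7.
Distance 5: 3, 10.
Distance 6: 2, 8, 9 — contains 8.

6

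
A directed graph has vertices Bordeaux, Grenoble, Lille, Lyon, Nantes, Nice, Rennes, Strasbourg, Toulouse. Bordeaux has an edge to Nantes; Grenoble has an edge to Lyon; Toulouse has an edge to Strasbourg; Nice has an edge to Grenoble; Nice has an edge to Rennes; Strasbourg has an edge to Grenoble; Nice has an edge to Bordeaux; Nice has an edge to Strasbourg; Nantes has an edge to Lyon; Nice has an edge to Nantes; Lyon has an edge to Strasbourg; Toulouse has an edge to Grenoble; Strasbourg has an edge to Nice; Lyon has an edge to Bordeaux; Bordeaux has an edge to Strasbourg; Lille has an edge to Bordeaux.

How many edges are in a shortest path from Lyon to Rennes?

3

Distance 0: Lyon.
Distance 1: Bordeaux, Strasbourg.
Distance 2: Grenoble, Nantes, Nice.
Distance 3: Rennes — contains Rennes.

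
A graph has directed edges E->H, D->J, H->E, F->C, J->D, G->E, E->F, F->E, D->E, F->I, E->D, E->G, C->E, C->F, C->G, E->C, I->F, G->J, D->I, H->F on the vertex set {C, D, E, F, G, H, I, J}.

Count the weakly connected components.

1

From C: component {C, D, E, F, G, H, I, J}.
That's 1 component.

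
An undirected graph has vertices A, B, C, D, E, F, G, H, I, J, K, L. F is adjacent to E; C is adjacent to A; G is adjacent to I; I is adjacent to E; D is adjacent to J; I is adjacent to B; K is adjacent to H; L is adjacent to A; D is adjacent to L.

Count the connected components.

From A: component {A, C, D, J, L}.
From B: component {B, E, F, G, I}.
From H: component {H, K}.
That's 3 components.

3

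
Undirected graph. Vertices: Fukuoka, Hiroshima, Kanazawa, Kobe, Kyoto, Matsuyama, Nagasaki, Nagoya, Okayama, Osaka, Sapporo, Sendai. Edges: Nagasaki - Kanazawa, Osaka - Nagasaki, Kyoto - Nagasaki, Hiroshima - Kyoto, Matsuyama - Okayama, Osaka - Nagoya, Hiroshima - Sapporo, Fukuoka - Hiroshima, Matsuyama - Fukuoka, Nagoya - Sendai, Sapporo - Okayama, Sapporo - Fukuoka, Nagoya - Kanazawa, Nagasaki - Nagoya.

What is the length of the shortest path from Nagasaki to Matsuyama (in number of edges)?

Distance 0: Nagasaki.
Distance 1: Kanazawa, Kyoto, Nagoya, Osaka.
Distance 2: Hiroshima, Sendai.
Distance 3: Fukuoka, Sapporo.
Distance 4: Matsuyama, Okayama — contains Matsuyama.

4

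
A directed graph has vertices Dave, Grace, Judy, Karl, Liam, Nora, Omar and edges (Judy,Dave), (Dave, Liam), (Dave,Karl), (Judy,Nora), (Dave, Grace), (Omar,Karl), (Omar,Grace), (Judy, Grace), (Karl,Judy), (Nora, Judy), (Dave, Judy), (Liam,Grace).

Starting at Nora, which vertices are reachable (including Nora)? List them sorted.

Start at Nora.
Its neighbours: Judy.
Then their neighbours: Dave, Grace.
Then next layer: Karl, Liam.
Nothing further is reachable.

Dave, Grace, Judy, Karl, Liam, Nora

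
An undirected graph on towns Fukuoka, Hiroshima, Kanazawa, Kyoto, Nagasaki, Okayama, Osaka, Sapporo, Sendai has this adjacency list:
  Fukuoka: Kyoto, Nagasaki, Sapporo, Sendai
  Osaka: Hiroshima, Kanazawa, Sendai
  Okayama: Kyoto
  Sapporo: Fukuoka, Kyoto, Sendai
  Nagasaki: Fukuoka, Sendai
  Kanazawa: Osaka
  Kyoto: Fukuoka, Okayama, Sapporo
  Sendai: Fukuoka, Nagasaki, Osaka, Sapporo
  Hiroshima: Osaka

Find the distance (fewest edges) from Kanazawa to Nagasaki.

3

Distance 0: Kanazawa.
Distance 1: Osaka.
Distance 2: Hiroshima, Sendai.
Distance 3: Fukuoka, Nagasaki, Sapporo — contains Nagasaki.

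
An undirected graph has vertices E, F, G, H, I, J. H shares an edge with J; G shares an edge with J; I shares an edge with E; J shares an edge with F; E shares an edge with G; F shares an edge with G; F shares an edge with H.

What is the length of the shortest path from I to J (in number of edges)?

Distance 0: I.
Distance 1: E.
Distance 2: G.
Distance 3: F, J — contains J.

3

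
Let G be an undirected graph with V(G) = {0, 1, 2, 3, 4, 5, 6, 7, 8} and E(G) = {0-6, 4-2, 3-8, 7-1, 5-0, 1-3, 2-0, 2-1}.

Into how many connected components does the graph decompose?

From 0: component {0, 1, 2, 3, 4, 5, 6, 7, 8}.
That's 1 component.

1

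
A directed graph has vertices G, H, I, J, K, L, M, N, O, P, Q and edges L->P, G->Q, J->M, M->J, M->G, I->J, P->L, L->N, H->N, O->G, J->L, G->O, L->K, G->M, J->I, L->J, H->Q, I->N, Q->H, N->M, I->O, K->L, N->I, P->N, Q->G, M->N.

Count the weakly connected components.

1

From G: component {G, H, I, J, K, L, M, N, O, P, Q}.
That's 1 component.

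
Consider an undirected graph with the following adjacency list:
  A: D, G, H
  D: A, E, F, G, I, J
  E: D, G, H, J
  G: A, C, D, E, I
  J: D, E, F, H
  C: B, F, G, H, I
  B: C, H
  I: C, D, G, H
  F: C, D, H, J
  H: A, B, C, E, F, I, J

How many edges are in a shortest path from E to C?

2

Distance 0: E.
Distance 1: D, G, H, J.
Distance 2: A, B, C, F, I — contains C.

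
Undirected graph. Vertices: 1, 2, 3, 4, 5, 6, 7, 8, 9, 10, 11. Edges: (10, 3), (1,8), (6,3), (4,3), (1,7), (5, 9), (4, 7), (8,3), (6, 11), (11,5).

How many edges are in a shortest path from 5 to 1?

5

Distance 0: 5.
Distance 1: 9, 11.
Distance 2: 6.
Distance 3: 3.
Distance 4: 4, 8, 10.
Distance 5: 1, 7 — contains 1.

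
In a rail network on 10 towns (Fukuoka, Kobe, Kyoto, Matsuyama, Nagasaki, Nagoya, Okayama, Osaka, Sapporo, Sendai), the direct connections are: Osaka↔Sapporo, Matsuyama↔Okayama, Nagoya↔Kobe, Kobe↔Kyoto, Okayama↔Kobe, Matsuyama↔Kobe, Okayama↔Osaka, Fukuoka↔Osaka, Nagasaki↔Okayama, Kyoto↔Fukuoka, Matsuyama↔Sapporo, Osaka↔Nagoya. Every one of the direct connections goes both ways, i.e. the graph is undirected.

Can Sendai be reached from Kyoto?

No

Explore from Kyoto.
Distance 1: reach Fukuoka, Kobe.
Distance 2: reach Matsuyama, Nagoya, Okayama, Osaka.
Distance 3: reach Nagasaki, Sapporo.
The search is exhausted without reaching Sendai; it lies in a different component.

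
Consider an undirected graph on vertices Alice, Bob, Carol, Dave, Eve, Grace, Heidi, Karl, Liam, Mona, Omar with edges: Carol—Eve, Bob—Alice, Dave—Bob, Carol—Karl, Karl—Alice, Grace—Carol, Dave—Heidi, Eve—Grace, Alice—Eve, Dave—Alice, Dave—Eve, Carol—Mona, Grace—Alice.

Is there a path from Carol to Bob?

Explore from Carol.
Distance 1: reach Eve, Grace, Karl, Mona.
Distance 2: reach Alice, Dave.
Distance 3: reach Bob, Heidi.
Found Bob.

Yes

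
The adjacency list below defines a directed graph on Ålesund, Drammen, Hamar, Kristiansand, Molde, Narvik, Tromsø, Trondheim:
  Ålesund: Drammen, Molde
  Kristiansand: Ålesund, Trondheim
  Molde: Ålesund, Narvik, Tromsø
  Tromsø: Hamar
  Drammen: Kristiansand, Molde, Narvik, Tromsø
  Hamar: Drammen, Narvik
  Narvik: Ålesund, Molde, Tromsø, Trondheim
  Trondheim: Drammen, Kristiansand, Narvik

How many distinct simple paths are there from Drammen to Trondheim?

7

Drammen→Kristiansand→Ålesund→Molde→Narvik→Trondheim
Drammen→Kristiansand→Ålesund→Molde→Tromsø→Hamar→Narvik→Trondheim
Drammen→Kristiansand→Trondheim
Drammen→Molde→Narvik→Trondheim
Drammen→Molde→Tromsø→Hamar→Narvik→Trondheim
Drammen→Narvik→Trondheim
Drammen→Tromsø→Hamar→Narvik→Trondheim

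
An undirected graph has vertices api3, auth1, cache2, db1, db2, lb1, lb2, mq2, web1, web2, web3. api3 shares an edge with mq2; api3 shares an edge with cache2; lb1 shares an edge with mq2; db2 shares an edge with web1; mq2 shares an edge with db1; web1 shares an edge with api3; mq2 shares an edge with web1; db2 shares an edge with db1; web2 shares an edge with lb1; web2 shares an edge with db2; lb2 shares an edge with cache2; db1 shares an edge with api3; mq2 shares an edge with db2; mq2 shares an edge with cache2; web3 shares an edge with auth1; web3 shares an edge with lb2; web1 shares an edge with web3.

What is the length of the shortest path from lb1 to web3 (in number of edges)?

Distance 0: lb1.
Distance 1: mq2, web2.
Distance 2: api3, cache2, db1, db2, web1.
Distance 3: lb2, web3 — contains web3.

3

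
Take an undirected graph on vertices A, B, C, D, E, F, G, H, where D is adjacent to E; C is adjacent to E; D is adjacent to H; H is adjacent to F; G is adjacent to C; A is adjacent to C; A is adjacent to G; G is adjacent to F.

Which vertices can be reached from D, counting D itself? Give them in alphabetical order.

A, C, D, E, F, G, H

Start at D.
Its neighbours: E, H.
Then their neighbours: C, F.
Then next layer: A, G.
Nothing further is reachable.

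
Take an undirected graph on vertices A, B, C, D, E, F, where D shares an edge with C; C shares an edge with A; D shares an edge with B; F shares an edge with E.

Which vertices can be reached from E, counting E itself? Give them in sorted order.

Start at E.
Its neighbours: F.
Nothing further is reachable.

E, F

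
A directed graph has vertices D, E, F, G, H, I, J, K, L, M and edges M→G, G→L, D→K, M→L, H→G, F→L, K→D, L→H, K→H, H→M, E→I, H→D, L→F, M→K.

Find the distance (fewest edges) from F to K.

4

Distance 0: F.
Distance 1: L.
Distance 2: H.
Distance 3: D, G, M.
Distance 4: K — contains K.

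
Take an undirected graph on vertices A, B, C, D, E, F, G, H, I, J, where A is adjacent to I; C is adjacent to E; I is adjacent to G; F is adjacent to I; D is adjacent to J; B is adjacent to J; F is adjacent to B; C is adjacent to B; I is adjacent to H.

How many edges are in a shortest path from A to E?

Distance 0: A.
Distance 1: I.
Distance 2: F, G, H.
Distance 3: B.
Distance 4: C, J.
Distance 5: D, E — contains E.

5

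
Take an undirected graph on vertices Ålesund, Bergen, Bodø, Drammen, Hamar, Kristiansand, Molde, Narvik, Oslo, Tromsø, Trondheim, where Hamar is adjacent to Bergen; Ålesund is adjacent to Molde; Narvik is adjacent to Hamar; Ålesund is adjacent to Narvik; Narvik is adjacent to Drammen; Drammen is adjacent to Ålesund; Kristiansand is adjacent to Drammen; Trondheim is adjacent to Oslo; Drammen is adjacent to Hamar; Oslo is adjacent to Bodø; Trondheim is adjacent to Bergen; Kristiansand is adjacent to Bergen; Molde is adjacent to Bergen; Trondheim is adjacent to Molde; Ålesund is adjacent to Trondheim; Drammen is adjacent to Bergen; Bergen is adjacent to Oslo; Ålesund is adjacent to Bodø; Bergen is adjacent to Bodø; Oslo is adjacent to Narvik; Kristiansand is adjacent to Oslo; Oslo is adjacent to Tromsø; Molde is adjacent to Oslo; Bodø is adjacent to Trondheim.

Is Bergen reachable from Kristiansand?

Yes

Explore from Kristiansand.
Distance 1: reach Bergen, Drammen, Oslo.
Found Bergen.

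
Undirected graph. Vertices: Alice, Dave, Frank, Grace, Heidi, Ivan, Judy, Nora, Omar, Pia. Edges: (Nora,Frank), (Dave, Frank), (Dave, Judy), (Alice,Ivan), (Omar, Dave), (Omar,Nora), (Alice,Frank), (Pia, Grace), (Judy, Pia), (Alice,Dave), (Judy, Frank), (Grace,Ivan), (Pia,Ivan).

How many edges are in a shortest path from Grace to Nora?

4

Distance 0: Grace.
Distance 1: Ivan, Pia.
Distance 2: Alice, Judy.
Distance 3: Dave, Frank.
Distance 4: Nora, Omar — contains Nora.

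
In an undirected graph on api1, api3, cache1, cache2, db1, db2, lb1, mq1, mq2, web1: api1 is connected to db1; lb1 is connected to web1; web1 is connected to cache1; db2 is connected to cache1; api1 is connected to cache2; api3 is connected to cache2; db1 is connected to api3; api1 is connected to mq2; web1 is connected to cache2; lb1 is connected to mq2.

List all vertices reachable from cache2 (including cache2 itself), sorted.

Start at cache2.
Its neighbours: api1, api3, web1.
Then their neighbours: cache1, db1, lb1, mq2.
Then next layer: db2.
Nothing further is reachable.

api1, api3, cache1, cache2, db1, db2, lb1, mq2, web1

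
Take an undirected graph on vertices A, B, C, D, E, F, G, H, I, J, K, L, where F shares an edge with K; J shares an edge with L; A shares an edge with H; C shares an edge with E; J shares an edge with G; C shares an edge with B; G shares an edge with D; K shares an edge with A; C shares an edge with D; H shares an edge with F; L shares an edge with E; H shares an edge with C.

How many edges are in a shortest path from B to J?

Distance 0: B.
Distance 1: C.
Distance 2: D, E, H.
Distance 3: A, F, G, L.
Distance 4: J, K — contains J.

4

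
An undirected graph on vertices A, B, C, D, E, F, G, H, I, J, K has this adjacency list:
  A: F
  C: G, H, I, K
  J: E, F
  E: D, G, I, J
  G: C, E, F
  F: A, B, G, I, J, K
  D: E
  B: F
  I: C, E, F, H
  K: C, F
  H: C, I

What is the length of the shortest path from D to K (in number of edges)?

Distance 0: D.
Distance 1: E.
Distance 2: G, I, J.
Distance 3: C, F, H.
Distance 4: A, B, K — contains K.

4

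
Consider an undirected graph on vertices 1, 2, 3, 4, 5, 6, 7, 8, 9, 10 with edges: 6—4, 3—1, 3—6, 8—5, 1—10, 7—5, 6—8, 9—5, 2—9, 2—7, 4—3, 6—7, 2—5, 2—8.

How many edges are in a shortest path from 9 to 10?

Distance 0: 9.
Distance 1: 2, 5.
Distance 2: 7, 8.
Distance 3: 6.
Distance 4: 3, 4.
Distance 5: 1.
Distance 6: 10 — contains 10.

6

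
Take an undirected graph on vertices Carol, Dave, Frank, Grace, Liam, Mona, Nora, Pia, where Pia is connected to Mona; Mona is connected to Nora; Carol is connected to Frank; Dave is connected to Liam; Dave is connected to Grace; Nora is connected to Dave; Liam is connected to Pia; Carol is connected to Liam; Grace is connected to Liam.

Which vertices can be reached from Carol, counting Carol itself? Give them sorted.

Start at Carol.
Its neighbours: Frank, Liam.
Then their neighbours: Dave, Grace, Pia.
Then next layer: Mona, Nora.
Every vertex is now reached.

Carol, Dave, Frank, Grace, Liam, Mona, Nora, Pia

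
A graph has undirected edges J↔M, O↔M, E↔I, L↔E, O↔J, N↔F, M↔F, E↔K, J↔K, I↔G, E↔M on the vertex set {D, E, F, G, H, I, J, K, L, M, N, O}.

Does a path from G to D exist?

Explore from G.
Distance 1: reach I.
Distance 2: reach E.
Distance 3: reach K, L, M.
Distance 4: reach F, J, O.
Distance 5: reach N.
The search is exhausted without reaching D; it lies in a different component.

No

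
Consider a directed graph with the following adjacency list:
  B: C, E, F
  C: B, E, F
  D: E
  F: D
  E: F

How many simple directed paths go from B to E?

4

B→C→E
B→C→F→D→E
B→E
B→F→D→E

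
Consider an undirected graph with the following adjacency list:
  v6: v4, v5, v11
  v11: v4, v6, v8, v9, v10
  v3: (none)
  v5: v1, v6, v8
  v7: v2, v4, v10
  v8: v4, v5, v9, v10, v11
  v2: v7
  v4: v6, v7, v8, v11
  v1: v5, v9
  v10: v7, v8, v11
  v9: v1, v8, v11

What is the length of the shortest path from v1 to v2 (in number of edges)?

5

Distance 0: v1.
Distance 1: v5, v9.
Distance 2: v6, v8, v11.
Distance 3: v4, v10.
Distance 4: v7.
Distance 5: v2 — contains v2.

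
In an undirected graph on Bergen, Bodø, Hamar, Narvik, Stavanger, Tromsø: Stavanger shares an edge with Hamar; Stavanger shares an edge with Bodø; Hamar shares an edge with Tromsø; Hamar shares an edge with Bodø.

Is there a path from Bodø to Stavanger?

Yes

Explore from Bodø.
Distance 1: reach Hamar, Stavanger.
Found Stavanger.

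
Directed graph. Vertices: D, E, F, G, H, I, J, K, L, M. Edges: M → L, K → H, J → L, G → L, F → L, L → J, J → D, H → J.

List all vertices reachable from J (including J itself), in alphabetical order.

D, J, L

Start at J.
Its neighbours: D, L.
Nothing further is reachable.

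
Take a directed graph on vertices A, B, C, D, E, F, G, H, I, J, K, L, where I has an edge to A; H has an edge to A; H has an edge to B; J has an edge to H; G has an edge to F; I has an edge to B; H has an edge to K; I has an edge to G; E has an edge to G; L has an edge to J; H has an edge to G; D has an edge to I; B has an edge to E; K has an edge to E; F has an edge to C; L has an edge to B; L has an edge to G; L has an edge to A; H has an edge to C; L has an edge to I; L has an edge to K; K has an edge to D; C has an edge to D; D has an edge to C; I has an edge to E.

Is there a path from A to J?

A has no outgoing edges, so nothing is reachable from it.

No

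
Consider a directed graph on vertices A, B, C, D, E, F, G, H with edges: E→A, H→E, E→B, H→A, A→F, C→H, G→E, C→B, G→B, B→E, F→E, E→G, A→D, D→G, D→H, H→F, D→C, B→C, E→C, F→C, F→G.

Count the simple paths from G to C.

G→B→C
G→B→E→A→D→C
G→B→E→A→D→H→F→C
G→B→E→A→F→C
G→B→E→C
G→E→A→D→C
G→E→A→D→H→F→C
G→E→A→F→C
G→E→B→C
G→E→C

10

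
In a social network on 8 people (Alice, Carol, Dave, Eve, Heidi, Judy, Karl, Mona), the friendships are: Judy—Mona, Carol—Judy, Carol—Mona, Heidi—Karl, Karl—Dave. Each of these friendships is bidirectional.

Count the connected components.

4

From Alice: component {Alice}.
From Carol: component {Carol, Judy, Mona}.
From Dave: component {Dave, Heidi, Karl}.
From Eve: component {Eve}.
That's 4 components.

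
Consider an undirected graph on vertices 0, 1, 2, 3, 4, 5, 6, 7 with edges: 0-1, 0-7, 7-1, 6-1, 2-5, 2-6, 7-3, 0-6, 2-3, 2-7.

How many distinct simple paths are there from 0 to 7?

0–1–6–2–3–7
0–1–6–2–7
0–1–7
0–6–1–7
0–6–2–3–7
0–6–2–7
0–7

7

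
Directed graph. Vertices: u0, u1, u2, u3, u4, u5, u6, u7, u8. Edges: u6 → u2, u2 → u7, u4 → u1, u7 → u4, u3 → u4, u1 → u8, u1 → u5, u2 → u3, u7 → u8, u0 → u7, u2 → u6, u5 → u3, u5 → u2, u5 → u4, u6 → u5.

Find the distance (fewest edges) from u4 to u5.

2

Distance 0: u4.
Distance 1: u1.
Distance 2: u5, u8 — contains u5.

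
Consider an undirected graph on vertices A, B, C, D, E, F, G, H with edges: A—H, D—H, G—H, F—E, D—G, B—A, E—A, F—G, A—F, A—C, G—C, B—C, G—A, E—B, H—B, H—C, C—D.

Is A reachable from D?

Explore from D.
Distance 1: reach C, G, H.
Distance 2: reach A, B, F.
Found A.

Yes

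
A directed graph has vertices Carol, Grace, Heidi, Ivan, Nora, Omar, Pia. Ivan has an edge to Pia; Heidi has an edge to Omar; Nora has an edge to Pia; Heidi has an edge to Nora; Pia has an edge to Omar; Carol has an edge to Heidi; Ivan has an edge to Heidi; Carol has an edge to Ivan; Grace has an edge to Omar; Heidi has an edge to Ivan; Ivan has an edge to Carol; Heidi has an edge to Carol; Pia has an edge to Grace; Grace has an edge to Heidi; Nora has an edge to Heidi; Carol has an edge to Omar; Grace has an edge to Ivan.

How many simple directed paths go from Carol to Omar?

Carol→Heidi→Ivan→Pia→Grace→Omar
Carol→Heidi→Ivan→Pia→Omar
Carol→Heidi→Nora→Pia→Grace→Omar
Carol→Heidi→Nora→Pia→Omar
Carol→Heidi→Omar
Carol→Ivan→Heidi→Nora→Pia→Grace→Omar
Carol→Ivan→Heidi→Nora→Pia→Omar
Carol→Ivan→Heidi→Omar
Carol→Ivan→Pia→Grace→Heidi→Omar
Carol→Ivan→Pia→Grace→Omar
Carol→Ivan→Pia→Omar
Carol→Omar

12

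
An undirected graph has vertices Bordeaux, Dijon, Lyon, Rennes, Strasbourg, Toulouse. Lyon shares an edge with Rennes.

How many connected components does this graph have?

From Bordeaux: component {Bordeaux}.
From Dijon: component {Dijon}.
From Lyon: component {Lyon, Rennes}.
From Strasbourg: component {Strasbourg}.
From Toulouse: component {Toulouse}.
That's 5 components.

5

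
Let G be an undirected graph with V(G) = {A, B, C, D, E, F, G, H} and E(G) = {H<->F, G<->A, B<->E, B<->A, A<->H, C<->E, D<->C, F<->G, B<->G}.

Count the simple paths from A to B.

3

A–B
A–G–B
A–H–F–G–B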